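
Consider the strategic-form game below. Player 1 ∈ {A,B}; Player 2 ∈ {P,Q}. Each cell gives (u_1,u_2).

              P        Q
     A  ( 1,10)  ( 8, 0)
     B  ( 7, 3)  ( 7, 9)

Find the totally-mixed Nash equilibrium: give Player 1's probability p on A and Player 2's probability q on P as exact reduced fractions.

p=3/8, q=1/7

P1 indiff ⇒ q·1+(1-q)·8 = q·7+(1-q)·7 ⇒ q(-6) = (1-q)(-1) ⇒ q = 1/7
P2 indiff ⇒ p·10+(1-p)·3 = p·0+(1-p)·9 ⇒ p(10) = (1-p)(6) ⇒ p = 3/8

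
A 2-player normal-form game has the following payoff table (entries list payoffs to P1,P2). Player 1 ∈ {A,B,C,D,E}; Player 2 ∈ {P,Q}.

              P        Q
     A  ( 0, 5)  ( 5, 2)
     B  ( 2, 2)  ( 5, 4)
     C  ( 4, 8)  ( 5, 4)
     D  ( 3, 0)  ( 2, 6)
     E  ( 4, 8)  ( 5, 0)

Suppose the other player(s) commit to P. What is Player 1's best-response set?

argmax u_1 = {C,E}

u_1(A vs P) = 0
u_1(B vs P) = 2
u_1(C vs P) = 4
u_1(D vs P) = 3
u_1(E vs P) = 4
max payoff 4 at {C,E}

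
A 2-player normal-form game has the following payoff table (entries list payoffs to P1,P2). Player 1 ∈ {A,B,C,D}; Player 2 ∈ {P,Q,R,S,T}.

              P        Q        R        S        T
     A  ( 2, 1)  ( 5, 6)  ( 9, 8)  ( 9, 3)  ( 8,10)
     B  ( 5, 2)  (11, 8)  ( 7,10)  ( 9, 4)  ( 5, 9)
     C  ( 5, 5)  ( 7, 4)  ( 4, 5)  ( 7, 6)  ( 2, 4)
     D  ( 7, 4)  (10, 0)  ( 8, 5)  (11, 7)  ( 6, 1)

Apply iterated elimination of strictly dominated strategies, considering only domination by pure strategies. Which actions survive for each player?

P1 drop C (D beats it: P:7>5 Q:10>7 R:8>4 S:11>7 T:6>2)
P2 drop P (R beats it: A:8>1 B:10>2 D:5>4)
P2 drop Q (R beats it: A:8>6 B:10>8 D:5>0)
P1 drop B (D beats it: R:8>7 S:11>9 T:6>5)
P1→{A,D} P2→{R,S,T}

IESDS → P1:{A,D} P2:{R,S,T}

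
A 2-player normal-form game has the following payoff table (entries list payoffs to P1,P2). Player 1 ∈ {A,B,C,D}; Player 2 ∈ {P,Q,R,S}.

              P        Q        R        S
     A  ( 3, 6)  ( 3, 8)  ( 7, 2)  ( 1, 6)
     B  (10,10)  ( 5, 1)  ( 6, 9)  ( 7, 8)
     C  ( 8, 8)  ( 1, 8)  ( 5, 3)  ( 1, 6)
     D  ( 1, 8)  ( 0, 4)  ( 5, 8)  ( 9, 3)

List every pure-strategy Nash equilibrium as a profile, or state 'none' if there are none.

Nash profiles: (B,P)

(A,P): not NE [P1→B gives 10>3; P2→Q gives 8>6]
(A,Q): not NE [P1→B gives 5>3]
(A,R): not NE [P2→Q gives 8>2]
(A,S): not NE [P1→D gives 9>1; P2→Q gives 8>6]
(B,P): NE
(B,Q): not NE [P2→P gives 10>1]
(B,R): not NE [P1→A gives 7>6; P2→P gives 10>9]
(B,S): not NE [P1→D gives 9>7; P2→P gives 10>8]
(C,P): not NE [P1→B gives 10>8]
(C,Q): not NE [P1→B gives 5>1]
(C,R): not NE [P1→A gives 7>5; P2→Q gives 8>3]
(C,S): not NE [P1→D gives 9>1; P2→Q gives 8>6]
(D,P): not NE [P1→B gives 10>1]
(D,Q): not NE [P1→B gives 5>0; P2→R gives 8>4]
(D,R): not NE [P1→A gives 7>5]
(D,S): not NE [P2→R gives 8>3]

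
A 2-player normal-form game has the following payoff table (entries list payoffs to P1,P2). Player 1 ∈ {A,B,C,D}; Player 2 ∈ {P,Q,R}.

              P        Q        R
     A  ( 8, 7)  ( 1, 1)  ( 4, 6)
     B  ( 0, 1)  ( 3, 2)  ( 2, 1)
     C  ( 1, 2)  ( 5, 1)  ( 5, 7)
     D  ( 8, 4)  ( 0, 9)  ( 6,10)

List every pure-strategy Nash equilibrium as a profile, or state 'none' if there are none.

(A,P): NE
(A,Q): not NE [P1→C gives 5>1; P2→P gives 7>1]
(A,R): not NE [P1→D gives 6>4; P2→P gives 7>6]
(B,P): not NE [P1→D gives 8>0; P2→Q gives 2>1]
(B,Q): not NE [P1→C gives 5>3]
(B,R): not NE [P1→D gives 6>2; P2→Q gives 2>1]
(C,P): not NE [P1→D gives 8>1; P2→R gives 7>2]
(C,Q): not NE [P2→R gives 7>1]
(C,R): not NE [P1→D gives 6>5]
(D,P): not NE [P2→R gives 10>4]
(D,Q): not NE [P1→C gives 5>0; P2→R gives 10>9]
(D,R): NE

Nash profiles: (A,P), (D,R)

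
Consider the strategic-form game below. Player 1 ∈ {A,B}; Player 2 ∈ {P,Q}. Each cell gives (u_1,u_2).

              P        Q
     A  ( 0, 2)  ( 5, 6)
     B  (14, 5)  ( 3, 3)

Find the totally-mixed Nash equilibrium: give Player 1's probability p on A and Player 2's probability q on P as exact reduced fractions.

P1 indiff ⇒ q·0+(1-q)·5 = q·14+(1-q)·3 ⇒ q(-14) = (1-q)(-2) ⇒ q = 1/8
P2 indiff ⇒ p·2+(1-p)·5 = p·6+(1-p)·3 ⇒ p(-4) = (1-p)(-2) ⇒ p = 1/3

p=1/3, q=1/8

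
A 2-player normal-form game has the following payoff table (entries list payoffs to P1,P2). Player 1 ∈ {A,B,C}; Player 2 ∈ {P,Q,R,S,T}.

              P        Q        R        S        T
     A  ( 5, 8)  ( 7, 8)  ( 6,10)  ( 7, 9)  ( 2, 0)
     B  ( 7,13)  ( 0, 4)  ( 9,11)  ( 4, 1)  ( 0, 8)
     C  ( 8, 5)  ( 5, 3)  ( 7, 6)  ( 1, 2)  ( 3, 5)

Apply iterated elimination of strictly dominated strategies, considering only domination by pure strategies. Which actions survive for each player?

Survivors P1:{B,C} P2:{P,R}

P2 drop Q (R beats it: A:10>8 B:11>4 C:6>3)
P2 drop S (R beats it: A:10>9 B:11>1 C:6>2)
P1 drop A (C beats it: P:8>5 R:7>6 T:3>2)
P2 drop T (R beats it: B:11>8 C:6>5)
P1→{B,C} P2→{P,R}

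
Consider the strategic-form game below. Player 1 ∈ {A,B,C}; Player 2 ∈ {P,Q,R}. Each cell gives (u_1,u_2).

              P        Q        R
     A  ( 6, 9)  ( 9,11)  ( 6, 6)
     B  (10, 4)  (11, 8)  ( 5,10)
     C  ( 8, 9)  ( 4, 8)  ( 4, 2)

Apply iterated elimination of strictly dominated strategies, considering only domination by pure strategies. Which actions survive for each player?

P1 drop C (B beats it: P:10>8 Q:11>4 R:5>4)
P2 drop P (Q beats it: A:11>9 B:8>4)
P1→{A,B} P2→{Q,R}

Survivors P1:{A,B} P2:{Q,R}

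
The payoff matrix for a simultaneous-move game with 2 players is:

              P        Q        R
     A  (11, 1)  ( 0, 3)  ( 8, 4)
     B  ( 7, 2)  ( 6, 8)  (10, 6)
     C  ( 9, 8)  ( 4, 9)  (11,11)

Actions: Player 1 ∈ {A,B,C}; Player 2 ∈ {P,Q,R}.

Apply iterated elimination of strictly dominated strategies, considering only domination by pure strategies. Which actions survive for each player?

Survivors P1:{B,C} P2:{Q,R}

P2 drop P (Q beats it: A:3>1 B:8>2 C:9>8)
P1 drop A (B beats it: Q:6>0 R:10>8)
P1→{B,C} P2→{Q,R}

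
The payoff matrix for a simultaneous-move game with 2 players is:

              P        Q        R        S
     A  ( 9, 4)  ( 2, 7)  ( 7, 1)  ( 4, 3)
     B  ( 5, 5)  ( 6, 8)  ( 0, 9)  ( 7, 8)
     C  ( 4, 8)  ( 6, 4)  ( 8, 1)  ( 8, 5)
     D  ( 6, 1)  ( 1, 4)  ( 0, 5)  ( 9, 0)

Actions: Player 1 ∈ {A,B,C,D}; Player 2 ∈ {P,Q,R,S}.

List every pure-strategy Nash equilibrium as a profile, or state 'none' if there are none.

Equilibria: none

(A,P): not NE [P2→Q gives 7>4]
(A,Q): not NE [P1→C gives 6>2]
(A,R): not NE [P1→C gives 8>7; P2→Q gives 7>1]
(A,S): not NE [P1→D gives 9>4; P2→Q gives 7>3]
(B,P): not NE [P1→A gives 9>5; P2→R gives 9>5]
(B,Q): not NE [P2→R gives 9>8]
(B,R): not NE [P1→C gives 8>0]
(B,S): not NE [P1→D gives 9>7; P2→R gives 9>8]
(C,P): not NE [P1→A gives 9>4]
(C,Q): not NE [P2→P gives 8>4]
(C,R): not NE [P2→P gives 8>1]
(C,S): not NE [P1→D gives 9>8; P2→P gives 8>5]
(D,P): not NE [P1→A gives 9>6; P2→R gives 5>1]
(D,Q): not NE [P1→C gives 6>1; P2→R gives 5>4]
(D,R): not NE [P1→C gives 8>0]
(D,S): not NE [P2→R gives 5>0]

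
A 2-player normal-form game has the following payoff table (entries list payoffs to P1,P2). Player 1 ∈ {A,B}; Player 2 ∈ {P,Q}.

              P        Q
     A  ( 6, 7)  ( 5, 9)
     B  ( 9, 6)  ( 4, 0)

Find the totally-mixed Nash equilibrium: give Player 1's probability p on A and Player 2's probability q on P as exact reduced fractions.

P1 indiff ⇒ q·6+(1-q)·5 = q·9+(1-q)·4 ⇒ q(-3) = (1-q)(-1) ⇒ q = 1/4
P2 indiff ⇒ p·7+(1-p)·6 = p·9+(1-p)·0 ⇒ p(-2) = (1-p)(-6) ⇒ p = 3/4

p=3/4, q=1/4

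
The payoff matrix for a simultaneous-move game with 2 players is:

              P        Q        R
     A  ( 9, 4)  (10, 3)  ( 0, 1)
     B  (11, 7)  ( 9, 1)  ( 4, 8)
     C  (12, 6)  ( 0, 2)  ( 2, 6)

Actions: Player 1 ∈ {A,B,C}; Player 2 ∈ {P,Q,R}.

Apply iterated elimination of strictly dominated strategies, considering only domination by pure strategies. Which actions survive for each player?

IESDS → P1:{B,C} P2:{P,R}

P2 drop Q (P beats it: A:4>3 B:7>1 C:6>2)
P1 drop A (B beats it: P:11>9 R:4>0)
P1→{B,C} P2→{P,R}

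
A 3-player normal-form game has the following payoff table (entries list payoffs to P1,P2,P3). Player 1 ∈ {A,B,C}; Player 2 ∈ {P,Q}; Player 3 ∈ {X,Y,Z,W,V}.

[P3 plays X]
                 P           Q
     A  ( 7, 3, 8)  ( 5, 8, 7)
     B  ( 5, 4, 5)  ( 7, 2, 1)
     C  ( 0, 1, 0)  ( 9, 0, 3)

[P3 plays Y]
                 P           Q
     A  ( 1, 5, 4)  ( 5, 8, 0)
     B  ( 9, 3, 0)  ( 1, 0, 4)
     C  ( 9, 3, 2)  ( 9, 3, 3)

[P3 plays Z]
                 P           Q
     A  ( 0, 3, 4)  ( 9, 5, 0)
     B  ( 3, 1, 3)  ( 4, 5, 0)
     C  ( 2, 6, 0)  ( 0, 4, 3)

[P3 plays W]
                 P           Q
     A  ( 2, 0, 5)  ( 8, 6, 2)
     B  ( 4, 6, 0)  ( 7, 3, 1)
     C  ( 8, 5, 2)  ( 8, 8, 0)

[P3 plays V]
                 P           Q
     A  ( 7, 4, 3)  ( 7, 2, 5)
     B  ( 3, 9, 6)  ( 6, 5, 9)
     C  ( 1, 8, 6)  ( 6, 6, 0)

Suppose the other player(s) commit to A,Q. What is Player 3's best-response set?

BR_3 = {X}

u_3(X vs A,Q) = 7
u_3(Y vs A,Q) = 0
u_3(Z vs A,Q) = 0
u_3(W vs A,Q) = 2
u_3(V vs A,Q) = 5
max payoff 7 at {X}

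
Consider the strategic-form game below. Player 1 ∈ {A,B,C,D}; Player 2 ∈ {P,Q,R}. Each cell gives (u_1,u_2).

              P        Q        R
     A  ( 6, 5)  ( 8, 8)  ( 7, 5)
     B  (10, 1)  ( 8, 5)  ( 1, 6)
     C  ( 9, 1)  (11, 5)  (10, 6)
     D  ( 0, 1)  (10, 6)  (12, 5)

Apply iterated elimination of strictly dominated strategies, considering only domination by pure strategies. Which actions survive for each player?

IESDS → P1:{C,D} P2:{Q,R}

P1 drop A (C beats it: P:9>6 Q:11>8 R:10>7)
P2 drop P (Q beats it: B:5>1 C:5>1 D:6>1)
P1 drop B (C beats it: Q:11>8 R:10>1)
P1→{C,D} P2→{Q,R}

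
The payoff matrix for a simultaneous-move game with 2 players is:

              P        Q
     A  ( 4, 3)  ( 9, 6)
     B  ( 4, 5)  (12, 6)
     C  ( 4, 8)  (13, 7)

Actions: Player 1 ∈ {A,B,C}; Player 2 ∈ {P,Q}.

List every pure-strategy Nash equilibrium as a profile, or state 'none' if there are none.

(A,P): not NE [P2→Q gives 6>3]
(A,Q): not NE [P1→C gives 13>9]
(B,P): not NE [P2→Q gives 6>5]
(B,Q): not NE [P1→C gives 13>12]
(C,P): NE
(C,Q): not NE [P2→P gives 8>7]

NE set: (C,P)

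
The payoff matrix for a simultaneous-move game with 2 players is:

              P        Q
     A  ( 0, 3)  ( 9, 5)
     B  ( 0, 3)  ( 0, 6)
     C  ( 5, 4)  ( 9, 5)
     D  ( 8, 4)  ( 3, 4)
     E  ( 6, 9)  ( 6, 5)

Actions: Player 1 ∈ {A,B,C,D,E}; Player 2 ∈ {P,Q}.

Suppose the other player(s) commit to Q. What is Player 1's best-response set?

P1 best: {A,C}

u_1(A vs Q) = 9
u_1(B vs Q) = 0
u_1(C vs Q) = 9
u_1(D vs Q) = 3
u_1(E vs Q) = 6
max payoff 9 at {A,C}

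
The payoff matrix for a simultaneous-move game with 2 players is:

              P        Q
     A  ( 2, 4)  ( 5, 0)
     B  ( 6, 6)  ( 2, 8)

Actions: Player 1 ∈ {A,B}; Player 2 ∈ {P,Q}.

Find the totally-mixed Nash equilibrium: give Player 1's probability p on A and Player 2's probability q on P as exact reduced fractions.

P1 mixes 1/3 on A; P2 mixes 3/7 on P

P1 indiff ⇒ q·2+(1-q)·5 = q·6+(1-q)·2 ⇒ q(-4) = (1-q)(-3) ⇒ q = 3/7
P2 indiff ⇒ p·4+(1-p)·6 = p·0+(1-p)·8 ⇒ p(4) = (1-p)(2) ⇒ p = 1/3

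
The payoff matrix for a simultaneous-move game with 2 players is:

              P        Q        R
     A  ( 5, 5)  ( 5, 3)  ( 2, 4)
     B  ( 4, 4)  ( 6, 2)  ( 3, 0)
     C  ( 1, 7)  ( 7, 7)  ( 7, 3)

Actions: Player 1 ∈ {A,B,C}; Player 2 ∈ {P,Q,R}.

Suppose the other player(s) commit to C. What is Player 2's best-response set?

BR_2 = {P,Q}

u_2(P vs C) = 7
u_2(Q vs C) = 7
u_2(R vs C) = 3
max payoff 7 at {P,Q}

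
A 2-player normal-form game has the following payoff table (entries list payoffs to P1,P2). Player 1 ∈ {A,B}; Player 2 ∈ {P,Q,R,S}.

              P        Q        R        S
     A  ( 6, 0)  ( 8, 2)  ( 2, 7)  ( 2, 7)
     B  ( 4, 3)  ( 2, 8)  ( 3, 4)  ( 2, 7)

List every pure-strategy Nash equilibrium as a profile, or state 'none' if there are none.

(A,P): not NE [P2→S gives 7>0]
(A,Q): not NE [P2→S gives 7>2]
(A,R): not NE [P1→B gives 3>2]
(A,S): NE
(B,P): not NE [P1→A gives 6>4; P2→Q gives 8>3]
(B,Q): not NE [P1→A gives 8>2]
(B,R): not NE [P2→Q gives 8>4]
(B,S): not NE [P2→Q gives 8>7]

PSNE = {(A,S)}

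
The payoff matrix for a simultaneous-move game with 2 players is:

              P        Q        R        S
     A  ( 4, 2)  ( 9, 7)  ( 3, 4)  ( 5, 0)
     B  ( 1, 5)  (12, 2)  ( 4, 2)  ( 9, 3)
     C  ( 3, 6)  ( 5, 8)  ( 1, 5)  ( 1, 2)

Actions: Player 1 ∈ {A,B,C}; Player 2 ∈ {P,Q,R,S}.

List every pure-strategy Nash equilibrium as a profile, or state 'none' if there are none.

No pure NE.

(A,P): not NE [P2→Q gives 7>2]
(A,Q): not NE [P1→B gives 12>9]
(A,R): not NE [P1→B gives 4>3; P2→Q gives 7>4]
(A,S): not NE [P1→B gives 9>5; P2→Q gives 7>0]
(B,P): not NE [P1→A gives 4>1]
(B,Q): not NE [P2→P gives 5>2]
(B,R): not NE [P2→P gives 5>2]
(B,S): not NE [P2→P gives 5>3]
(C,P): not NE [P1→A gives 4>3; P2→Q gives 8>6]
(C,Q): not NE [P1→B gives 12>5]
(C,R): not NE [P1→B gives 4>1; P2→Q gives 8>5]
(C,S): not NE [P1→B gives 9>1; P2→Q gives 8>2]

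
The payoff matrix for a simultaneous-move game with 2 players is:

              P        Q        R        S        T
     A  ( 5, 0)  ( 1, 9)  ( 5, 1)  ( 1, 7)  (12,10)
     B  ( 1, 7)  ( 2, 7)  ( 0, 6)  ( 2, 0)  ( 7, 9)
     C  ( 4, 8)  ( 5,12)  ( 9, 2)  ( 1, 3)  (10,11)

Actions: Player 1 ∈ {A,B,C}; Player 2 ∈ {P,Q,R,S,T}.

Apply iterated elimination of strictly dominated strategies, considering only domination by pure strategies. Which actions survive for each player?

P2 drop P (T beats it: A:10>0 B:9>7 C:11>8)
P2 drop R (Q beats it: A:9>1 B:7>6 C:12>2)
P2 drop S (Q beats it: A:9>7 B:7>0 C:12>3)
P1 drop B (C beats it: Q:5>2 T:10>7)
P1→{A,C} P2→{Q,T}

IESDS → P1:{A,C} P2:{Q,T}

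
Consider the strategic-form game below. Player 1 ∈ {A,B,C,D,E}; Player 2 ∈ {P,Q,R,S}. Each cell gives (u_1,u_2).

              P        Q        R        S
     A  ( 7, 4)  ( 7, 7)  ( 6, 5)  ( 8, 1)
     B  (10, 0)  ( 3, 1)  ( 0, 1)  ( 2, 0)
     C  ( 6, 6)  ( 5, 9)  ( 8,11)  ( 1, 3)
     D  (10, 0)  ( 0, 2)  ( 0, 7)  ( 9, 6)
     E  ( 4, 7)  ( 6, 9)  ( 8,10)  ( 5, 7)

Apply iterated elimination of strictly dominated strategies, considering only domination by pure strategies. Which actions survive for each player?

IESDS → P1:{A,C,E} P2:{Q,R}

P2 drop P (Q beats it: A:7>4 B:1>0 C:9>6 D:2>0 E:9>7)
P1 drop B (A beats it: Q:7>3 R:6>0 S:8>2)
P2 drop S (R beats it: A:5>1 C:11>3 D:7>6 E:10>7)
P1 drop D (A beats it: Q:7>0 R:6>0)
P1→{A,C,E} P2→{Q,R}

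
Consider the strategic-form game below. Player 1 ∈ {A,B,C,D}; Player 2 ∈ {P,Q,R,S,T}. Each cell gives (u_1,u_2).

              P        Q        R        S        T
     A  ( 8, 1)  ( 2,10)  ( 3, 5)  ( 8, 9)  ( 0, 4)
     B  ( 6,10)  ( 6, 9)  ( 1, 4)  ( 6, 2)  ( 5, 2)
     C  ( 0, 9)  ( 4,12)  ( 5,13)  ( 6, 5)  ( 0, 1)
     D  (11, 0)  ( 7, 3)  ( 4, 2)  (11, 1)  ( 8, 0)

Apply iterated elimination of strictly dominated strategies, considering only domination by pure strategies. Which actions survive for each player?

IESDS → P1:{C,D} P2:{Q,R}

P1 drop A (D beats it: P:11>8 Q:7>2 R:4>3 S:11>8 T:8>0)
P1 drop B (D beats it: P:11>6 Q:7>6 R:4>1 S:11>6 T:8>5)
P2 drop P (Q beats it: C:12>9 D:3>0)
P2 drop S (Q beats it: C:12>5 D:3>1)
P2 drop T (Q beats it: C:12>1 D:3>0)
P1→{C,D} P2→{Q,R}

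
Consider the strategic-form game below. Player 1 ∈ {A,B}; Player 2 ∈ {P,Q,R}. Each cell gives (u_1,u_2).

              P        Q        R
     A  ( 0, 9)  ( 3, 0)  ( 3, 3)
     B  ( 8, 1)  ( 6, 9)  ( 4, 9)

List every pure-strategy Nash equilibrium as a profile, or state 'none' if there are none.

(A,P): not NE [P1→B gives 8>0]
(A,Q): not NE [P1→B gives 6>3; P2→P gives 9>0]
(A,R): not NE [P1→B gives 4>3; P2→P gives 9>3]
(B,P): not NE [P2→R gives 9>1]
(B,Q): NE
(B,R): NE

Nash profiles: (B,Q), (B,R)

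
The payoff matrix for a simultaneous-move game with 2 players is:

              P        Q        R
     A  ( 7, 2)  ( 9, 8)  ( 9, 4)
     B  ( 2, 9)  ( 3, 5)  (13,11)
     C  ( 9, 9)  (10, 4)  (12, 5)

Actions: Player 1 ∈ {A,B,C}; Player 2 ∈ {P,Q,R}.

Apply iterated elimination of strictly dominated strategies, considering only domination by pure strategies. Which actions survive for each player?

Remaining: P1:{B,C} P2:{P,R}

P1 drop A (C beats it: P:9>7 Q:10>9 R:12>9)
P2 drop Q (P beats it: B:9>5 C:9>4)
P1→{B,C} P2→{P,R}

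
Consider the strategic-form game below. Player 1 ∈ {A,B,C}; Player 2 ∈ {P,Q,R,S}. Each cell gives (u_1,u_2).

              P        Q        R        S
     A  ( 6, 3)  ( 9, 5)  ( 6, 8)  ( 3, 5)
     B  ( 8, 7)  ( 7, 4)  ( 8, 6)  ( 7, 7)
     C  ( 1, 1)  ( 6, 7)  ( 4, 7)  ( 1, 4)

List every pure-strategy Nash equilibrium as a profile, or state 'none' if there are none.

(A,P): not NE [P1→B gives 8>6; P2→R gives 8>3]
(A,Q): not NE [P2→R gives 8>5]
(A,R): not NE [P1→B gives 8>6]
(A,S): not NE [P1→B gives 7>3; P2→R gives 8>5]
(B,P): NE
(B,Q): not NE [P1→A gives 9>7; P2→S gives 7>4]
(B,R): not NE [P2→S gives 7>6]
(B,S): NE
(C,P): not NE [P1→B gives 8>1; P2→R gives 7>1]
(C,Q): not NE [P1→A gives 9>6]
(C,R): not NE [P1→B gives 8>4]
(C,S): not NE [P1→B gives 7>1; P2→R gives 7>4]

Nash profiles: (B,P), (B,S)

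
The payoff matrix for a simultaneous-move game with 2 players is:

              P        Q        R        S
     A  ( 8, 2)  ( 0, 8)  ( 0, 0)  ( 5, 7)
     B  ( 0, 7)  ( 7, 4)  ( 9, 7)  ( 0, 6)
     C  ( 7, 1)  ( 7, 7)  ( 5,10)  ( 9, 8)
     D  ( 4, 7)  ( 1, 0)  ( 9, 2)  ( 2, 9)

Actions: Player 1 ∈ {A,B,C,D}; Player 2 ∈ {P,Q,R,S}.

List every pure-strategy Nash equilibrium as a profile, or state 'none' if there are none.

(A,P): not NE [P2→Q gives 8>2]
(A,Q): not NE [P1→C gives 7>0]
(A,R): not NE [P1→D gives 9>0; P2→Q gives 8>0]
(A,S): not NE [P1→C gives 9>5; P2→Q gives 8>7]
(B,P): not NE [P1→A gives 8>0]
(B,Q): not NE [P2→R gives 7>4]
(B,R): NE
(B,S): not NE [P1→C gives 9>0; P2→R gives 7>6]
(C,P): not NE [P1→A gives 8>7; P2→R gives 10>1]
(C,Q): not NE [P2→R gives 10>7]
(C,R): not NE [P1→D gives 9>5]
(C,S): not NE [P2→R gives 10>8]
(D,P): not NE [P1→A gives 8>4; P2→S gives 9>7]
(D,Q): not NE [P1→C gives 7>1; P2→S gives 9>0]
(D,R): not NE [P2→S gives 9>2]
(D,S): not NE [P1→C gives 9>2]

Nash profiles: (B,R)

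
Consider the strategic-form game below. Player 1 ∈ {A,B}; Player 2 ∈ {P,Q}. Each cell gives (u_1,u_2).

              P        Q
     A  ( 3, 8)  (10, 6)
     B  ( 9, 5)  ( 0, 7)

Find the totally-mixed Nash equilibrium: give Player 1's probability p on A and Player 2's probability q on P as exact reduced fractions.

P1 indiff ⇒ q·3+(1-q)·10 = q·9+(1-q)·0 ⇒ q(-6) = (1-q)(-10) ⇒ q = 5/8
P2 indiff ⇒ p·8+(1-p)·5 = p·6+(1-p)·7 ⇒ p(2) = (1-p)(2) ⇒ p = 1/2

(p,q) = (1/2, 5/8)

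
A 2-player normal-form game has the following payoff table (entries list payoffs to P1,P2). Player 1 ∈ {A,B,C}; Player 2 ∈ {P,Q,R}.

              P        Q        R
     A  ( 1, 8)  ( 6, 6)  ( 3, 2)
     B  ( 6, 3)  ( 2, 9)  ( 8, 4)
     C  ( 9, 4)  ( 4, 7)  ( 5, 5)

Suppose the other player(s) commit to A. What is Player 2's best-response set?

u_2(P vs A) = 8
u_2(Q vs A) = 6
u_2(R vs A) = 2
max payoff 8 at {P}

argmax u_2 = {P}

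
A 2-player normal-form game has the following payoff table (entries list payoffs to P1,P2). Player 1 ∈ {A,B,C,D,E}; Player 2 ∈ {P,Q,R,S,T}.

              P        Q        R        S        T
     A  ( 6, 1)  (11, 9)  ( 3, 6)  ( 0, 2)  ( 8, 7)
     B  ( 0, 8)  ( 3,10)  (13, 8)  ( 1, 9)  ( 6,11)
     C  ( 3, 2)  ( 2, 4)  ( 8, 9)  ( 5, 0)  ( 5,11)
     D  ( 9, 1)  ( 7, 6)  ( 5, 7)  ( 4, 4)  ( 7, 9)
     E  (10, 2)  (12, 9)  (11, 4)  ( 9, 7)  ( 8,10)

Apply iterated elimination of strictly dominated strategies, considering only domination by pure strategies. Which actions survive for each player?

Survivors P1:{A,E} P2:{Q,T}

P1 drop C (E beats it: P:10>3 Q:12>2 R:11>8 S:9>5 T:8>5)
P1 drop D (E beats it: P:10>9 Q:12>7 R:11>5 S:9>4 T:8>7)
P2 drop P (Q beats it: A:9>1 B:10>8 E:9>2)
P2 drop R (Q beats it: A:9>6 B:10>8 E:9>4)
P1 drop B (E beats it: Q:12>3 S:9>1 T:8>6)
P2 drop S (Q beats it: A:9>2 E:9>7)
P1→{A,E} P2→{Q,T}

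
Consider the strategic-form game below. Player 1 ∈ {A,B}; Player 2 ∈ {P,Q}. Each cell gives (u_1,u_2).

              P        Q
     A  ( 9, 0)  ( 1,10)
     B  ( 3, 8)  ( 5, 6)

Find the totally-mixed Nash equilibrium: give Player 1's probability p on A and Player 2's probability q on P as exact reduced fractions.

P1 indiff ⇒ q·9+(1-q)·1 = q·3+(1-q)·5 ⇒ q(6) = (1-q)(4) ⇒ q = 2/5
P2 indiff ⇒ p·0+(1-p)·8 = p·10+(1-p)·6 ⇒ p(-10) = (1-p)(-2) ⇒ p = 1/6

P1 mixes 1/6 on A; P2 mixes 2/5 on P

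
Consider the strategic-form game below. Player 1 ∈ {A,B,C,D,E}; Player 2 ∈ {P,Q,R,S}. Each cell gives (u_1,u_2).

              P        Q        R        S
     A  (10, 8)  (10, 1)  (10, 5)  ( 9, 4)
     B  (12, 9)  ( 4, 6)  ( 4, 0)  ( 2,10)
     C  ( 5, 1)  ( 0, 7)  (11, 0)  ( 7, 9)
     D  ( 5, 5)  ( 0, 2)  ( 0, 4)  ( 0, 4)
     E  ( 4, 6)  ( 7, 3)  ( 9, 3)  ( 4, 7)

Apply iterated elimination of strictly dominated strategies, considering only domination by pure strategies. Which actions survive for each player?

IESDS → P1:{A,B} P2:{P,S}

P1 drop D (A beats it: P:10>5 Q:10>0 R:10>0 S:9>0)
P1 drop E (A beats it: P:10>4 Q:10>7 R:10>9 S:9>4)
P2 drop Q (S beats it: A:4>1 B:10>6 C:9>7)
P2 drop R (P beats it: A:8>5 B:9>0 C:1>0)
P1 drop C (A beats it: P:10>5 S:9>7)
P1→{A,B} P2→{P,S}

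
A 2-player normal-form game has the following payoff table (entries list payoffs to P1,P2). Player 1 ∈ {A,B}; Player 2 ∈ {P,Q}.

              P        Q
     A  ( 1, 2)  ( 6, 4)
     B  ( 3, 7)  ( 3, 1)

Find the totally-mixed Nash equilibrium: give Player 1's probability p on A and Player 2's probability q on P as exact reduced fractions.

P1 indiff ⇒ q·1+(1-q)·6 = q·3+(1-q)·3 ⇒ q(-2) = (1-q)(-3) ⇒ q = 3/5
P2 indiff ⇒ p·2+(1-p)·7 = p·4+(1-p)·1 ⇒ p(-2) = (1-p)(-6) ⇒ p = 3/4

(p,q) = (3/4, 3/5)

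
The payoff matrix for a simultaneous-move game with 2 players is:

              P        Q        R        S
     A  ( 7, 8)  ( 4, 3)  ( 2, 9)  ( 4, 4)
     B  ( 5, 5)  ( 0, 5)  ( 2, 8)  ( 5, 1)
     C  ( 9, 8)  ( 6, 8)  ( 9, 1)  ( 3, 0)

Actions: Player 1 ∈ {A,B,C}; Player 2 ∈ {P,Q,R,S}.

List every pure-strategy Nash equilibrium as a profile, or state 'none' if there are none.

PSNE = {(C,P), (C,Q)}

(A,P): not NE [P1→C gives 9>7; P2→R gives 9>8]
(A,Q): not NE [P1→C gives 6>4; P2→R gives 9>3]
(A,R): not NE [P1→C gives 9>2]
(A,S): not NE [P1→B gives 5>4; P2→R gives 9>4]
(B,P): not NE [P1→C gives 9>5; P2→R gives 8>5]
(B,Q): not NE [P1→C gives 6>0; P2→R gives 8>5]
(B,R): not NE [P1→C gives 9>2]
(B,S): not NE [P2→R gives 8>1]
(C,P): NE
(C,Q): NE
(C,R): not NE [P2→Q gives 8>1]
(C,S): not NE [P1→B gives 5>3; P2→Q gives 8>0]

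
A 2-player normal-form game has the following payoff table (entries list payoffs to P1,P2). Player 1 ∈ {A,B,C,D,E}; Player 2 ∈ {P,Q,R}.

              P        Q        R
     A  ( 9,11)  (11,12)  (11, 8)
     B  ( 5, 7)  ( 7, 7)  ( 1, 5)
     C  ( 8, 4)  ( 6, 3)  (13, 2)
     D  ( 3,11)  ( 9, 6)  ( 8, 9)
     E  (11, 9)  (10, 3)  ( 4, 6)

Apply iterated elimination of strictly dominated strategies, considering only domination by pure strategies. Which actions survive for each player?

Remaining: P1:{A,E} P2:{P,Q}

P1 drop B (A beats it: P:9>5 Q:11>7 R:11>1)
P1 drop D (A beats it: P:9>3 Q:11>9 R:11>8)
P2 drop R (P beats it: A:11>8 C:4>2 E:9>6)
P1 drop C (A beats it: P:9>8 Q:11>6)
P1→{A,E} P2→{P,Q}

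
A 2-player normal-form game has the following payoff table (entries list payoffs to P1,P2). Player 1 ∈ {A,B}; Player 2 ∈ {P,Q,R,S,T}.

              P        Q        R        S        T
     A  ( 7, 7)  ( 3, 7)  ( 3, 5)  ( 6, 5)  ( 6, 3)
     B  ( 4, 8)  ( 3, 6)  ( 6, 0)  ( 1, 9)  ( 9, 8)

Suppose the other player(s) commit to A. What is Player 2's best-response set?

u_2(P vs A) = 7
u_2(Q vs A) = 7
u_2(R vs A) = 5
u_2(S vs A) = 5
u_2(T vs A) = 3
max payoff 7 at {P,Q}

argmax u_2 = {P,Q}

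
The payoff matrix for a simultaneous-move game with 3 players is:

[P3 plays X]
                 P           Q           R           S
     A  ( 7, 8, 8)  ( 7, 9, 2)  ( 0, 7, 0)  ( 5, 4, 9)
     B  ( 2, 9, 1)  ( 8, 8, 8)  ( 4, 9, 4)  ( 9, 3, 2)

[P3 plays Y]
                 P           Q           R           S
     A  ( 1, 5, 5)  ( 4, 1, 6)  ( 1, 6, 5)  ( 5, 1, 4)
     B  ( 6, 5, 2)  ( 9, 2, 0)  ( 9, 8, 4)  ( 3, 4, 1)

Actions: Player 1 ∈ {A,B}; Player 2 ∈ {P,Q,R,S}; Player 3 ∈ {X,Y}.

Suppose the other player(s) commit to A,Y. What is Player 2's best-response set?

argmax u_2 = {R}

u_2(P vs A,Y) = 5
u_2(Q vs A,Y) = 1
u_2(R vs A,Y) = 6
u_2(S vs A,Y) = 1
max payoff 6 at {R}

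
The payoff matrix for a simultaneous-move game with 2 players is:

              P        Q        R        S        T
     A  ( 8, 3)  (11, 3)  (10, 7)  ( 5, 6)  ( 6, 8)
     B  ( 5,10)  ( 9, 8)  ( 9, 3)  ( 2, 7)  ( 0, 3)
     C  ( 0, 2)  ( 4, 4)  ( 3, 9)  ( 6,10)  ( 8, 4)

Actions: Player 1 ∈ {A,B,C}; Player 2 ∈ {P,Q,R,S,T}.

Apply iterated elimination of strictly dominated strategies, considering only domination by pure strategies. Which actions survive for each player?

P1 drop B (A beats it: P:8>5 Q:11>9 R:10>9 S:5>2 T:6>0)
P2 drop P (R beats it: A:7>3 C:9>2)
P2 drop Q (R beats it: A:7>3 C:9>4)
P1→{A,C} P2→{R,S,T}

Remaining: P1:{A,C} P2:{R,S,T}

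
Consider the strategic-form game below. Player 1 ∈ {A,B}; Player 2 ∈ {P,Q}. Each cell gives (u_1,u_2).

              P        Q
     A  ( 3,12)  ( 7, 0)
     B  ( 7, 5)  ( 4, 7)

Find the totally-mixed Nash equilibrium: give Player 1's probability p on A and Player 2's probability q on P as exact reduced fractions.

P1 mixes 1/7 on A; P2 mixes 3/7 on P

P1 indiff ⇒ q·3+(1-q)·7 = q·7+(1-q)·4 ⇒ q(-4) = (1-q)(-3) ⇒ q = 3/7
P2 indiff ⇒ p·12+(1-p)·5 = p·0+(1-p)·7 ⇒ p(12) = (1-p)(2) ⇒ p = 1/7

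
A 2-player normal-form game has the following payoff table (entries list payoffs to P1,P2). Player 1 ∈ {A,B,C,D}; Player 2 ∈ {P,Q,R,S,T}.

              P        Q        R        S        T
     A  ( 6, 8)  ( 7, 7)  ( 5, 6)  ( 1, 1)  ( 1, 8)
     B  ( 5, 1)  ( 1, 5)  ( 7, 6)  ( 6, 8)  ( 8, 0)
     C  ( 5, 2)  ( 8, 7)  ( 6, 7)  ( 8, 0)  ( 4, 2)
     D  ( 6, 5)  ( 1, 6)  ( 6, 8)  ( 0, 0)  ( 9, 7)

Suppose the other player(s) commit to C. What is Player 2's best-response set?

u_2(P vs C) = 2
u_2(Q vs C) = 7
u_2(R vs C) = 7
u_2(S vs C) = 0
u_2(T vs C) = 2
max payoff 7 at {Q,R}

BR_2 = {Q,R}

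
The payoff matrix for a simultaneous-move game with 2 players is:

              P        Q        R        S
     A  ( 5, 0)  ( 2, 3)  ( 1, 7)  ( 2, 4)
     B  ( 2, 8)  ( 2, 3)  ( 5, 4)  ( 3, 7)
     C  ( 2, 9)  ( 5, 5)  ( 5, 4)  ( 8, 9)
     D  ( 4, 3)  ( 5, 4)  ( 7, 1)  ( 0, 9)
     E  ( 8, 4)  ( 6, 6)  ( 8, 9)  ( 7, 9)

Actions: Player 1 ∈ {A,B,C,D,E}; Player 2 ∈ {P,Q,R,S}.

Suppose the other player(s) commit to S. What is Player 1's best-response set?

u_1(A vs S) = 2
u_1(B vs S) = 3
u_1(C vs S) = 8
u_1(D vs S) = 0
u_1(E vs S) = 7
max payoff 8 at {C}

P1 best: {C}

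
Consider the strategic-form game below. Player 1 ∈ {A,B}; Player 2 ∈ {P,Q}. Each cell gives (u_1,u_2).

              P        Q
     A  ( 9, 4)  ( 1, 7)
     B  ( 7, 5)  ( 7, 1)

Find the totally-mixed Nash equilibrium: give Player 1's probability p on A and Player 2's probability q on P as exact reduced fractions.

P1 indiff ⇒ q·9+(1-q)·1 = q·7+(1-q)·7 ⇒ q(2) = (1-q)(6) ⇒ q = 3/4
P2 indiff ⇒ p·4+(1-p)·5 = p·7+(1-p)·1 ⇒ p(-3) = (1-p)(-4) ⇒ p = 4/7

p=4/7, q=3/4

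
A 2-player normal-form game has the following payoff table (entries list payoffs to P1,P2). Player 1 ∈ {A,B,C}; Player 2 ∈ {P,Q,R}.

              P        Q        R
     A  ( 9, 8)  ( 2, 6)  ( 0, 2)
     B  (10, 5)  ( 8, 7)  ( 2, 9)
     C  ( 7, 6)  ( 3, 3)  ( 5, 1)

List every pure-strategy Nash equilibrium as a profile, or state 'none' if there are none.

(A,P): not NE [P1→B gives 10>9]
(A,Q): not NE [P1→B gives 8>2; P2→P gives 8>6]
(A,R): not NE [P1→C gives 5>0; P2→P gives 8>2]
(B,P): not NE [P2→R gives 9>5]
(B,Q): not NE [P2→R gives 9>7]
(B,R): not NE [P1→C gives 5>2]
(C,P): not NE [P1→B gives 10>7]
(C,Q): not NE [P1→B gives 8>3; P2→P gives 6>3]
(C,R): not NE [P2→P gives 6>1]

No pure NE.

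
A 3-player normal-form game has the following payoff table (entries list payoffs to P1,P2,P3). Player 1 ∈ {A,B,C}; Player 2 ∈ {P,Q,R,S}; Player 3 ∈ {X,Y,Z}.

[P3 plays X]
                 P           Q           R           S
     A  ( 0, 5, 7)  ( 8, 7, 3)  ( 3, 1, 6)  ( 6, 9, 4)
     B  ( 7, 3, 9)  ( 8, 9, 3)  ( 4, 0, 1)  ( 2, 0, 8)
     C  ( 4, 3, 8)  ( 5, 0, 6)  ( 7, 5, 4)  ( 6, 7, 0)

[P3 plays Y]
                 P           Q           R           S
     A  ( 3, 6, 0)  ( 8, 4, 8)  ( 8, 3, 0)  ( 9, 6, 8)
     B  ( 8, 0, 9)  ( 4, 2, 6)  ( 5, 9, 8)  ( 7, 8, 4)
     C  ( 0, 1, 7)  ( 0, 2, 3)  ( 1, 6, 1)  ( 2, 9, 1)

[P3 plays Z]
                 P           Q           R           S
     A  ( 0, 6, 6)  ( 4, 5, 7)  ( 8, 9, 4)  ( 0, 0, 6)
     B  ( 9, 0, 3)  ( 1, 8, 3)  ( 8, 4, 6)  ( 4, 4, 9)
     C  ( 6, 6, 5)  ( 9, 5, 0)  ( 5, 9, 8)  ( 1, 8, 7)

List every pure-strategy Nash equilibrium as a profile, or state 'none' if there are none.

PSNE = {(A,S,Y)}

(A,P,X): not NE [P1→B gives 7>0; P2→S gives 9>5]
(A,P,Y): not NE [P1→B gives 8>3; P3→X gives 7>0]
(A,P,Z): not NE [P1→B gives 9>0; P2→R gives 9>6; P3→X gives 7>6]
(A,Q,X): not NE [P2→S gives 9>7; P3→Y gives 8>3]
(A,Q,Y): not NE [P2→S gives 6>4]
(A,Q,Z): not NE [P1→C gives 9>4; P2→R gives 9>5; P3→Y gives 8>7]
(A,R,X): not NE [P1→C gives 7>3; P2→S gives 9>1]
(A,R,Y): not NE [P2→S gives 6>3; P3→X gives 6>0]
(A,R,Z): not NE [P3→X gives 6>4]
(A,S,X): not NE [P3→Y gives 8>4]
(A,S,Y): NE
(A,S,Z): not NE [P1→B gives 4>0; P2→R gives 9>0; P3→Y gives 8>6]
(B,P,X): not NE [P2→Q gives 9>3]
(B,P,Y): not NE [P2→R gives 9>0]
(B,P,Z): not NE [P2→Q gives 8>0; P3→Y gives 9>3]
(B,Q,X): not NE [P3→Y gives 6>3]
(B,Q,Y): not NE [P1→A gives 8>4; P2→R gives 9>2]
(B,Q,Z): not NE [P1→C gives 9>1; P3→Y gives 6>3]
(B,R,X): not NE [P1→C gives 7>4; P2→Q gives 9>0; P3→Y gives 8>1]
(B,R,Y): not NE [P1→A gives 8>5]
(B,R,Z): not NE [P2→Q gives 8>4; P3→Y gives 8>6]
(B,S,X): not NE [P1→C gives 6>2; P2→Q gives 9>0; P3→Z gives 9>8]
(B,S,Y): not NE [P1→A gives 9>7; P2→R gives 9>8; P3→Z gives 9>4]
(B,S,Z): not NE [P2→Q gives 8>4]
(C,P,X): not NE [P1→B gives 7>4; P2→S gives 7>3]
(C,P,Y): not NE [P1→B gives 8>0; P2→S gives 9>1; P3→X gives 8>7]
(C,P,Z): not NE [P1→B gives 9>6; P2→R gives 9>6; P3→X gives 8>5]
(C,Q,X): not NE [P1→B gives 8>5; P2→S gives 7>0]
(C,Q,Y): not NE [P1→A gives 8>0; P2→S gives 9>2; P3→X gives 6>3]
(C,Q,Z): not NE [P2→R gives 9>5; P3→X gives 6>0]
(C,R,X): not NE [P2→S gives 7>5; P3→Z gives 8>4]
(C,R,Y): not NE [P1→A gives 8>1; P2→S gives 9>6; P3→Z gives 8>1]
(C,R,Z): not NE [P1→B gives 8>5]
(C,S,X): not NE [P3→Z gives 7>0]
(C,S,Y): not NE [P1→A gives 9>2; P3→Z gives 7>1]
(C,S,Z): not NE [P1→B gives 4>1; P2→R gives 9>8]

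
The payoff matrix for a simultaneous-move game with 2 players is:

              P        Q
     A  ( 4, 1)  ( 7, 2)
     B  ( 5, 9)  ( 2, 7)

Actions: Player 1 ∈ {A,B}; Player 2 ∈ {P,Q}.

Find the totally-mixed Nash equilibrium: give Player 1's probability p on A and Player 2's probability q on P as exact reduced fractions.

P1 mixes 2/3 on A; P2 mixes 5/6 on P

P1 indiff ⇒ q·4+(1-q)·7 = q·5+(1-q)·2 ⇒ q(-1) = (1-q)(-5) ⇒ q = 5/6
P2 indiff ⇒ p·1+(1-p)·9 = p·2+(1-p)·7 ⇒ p(-1) = (1-p)(-2) ⇒ p = 2/3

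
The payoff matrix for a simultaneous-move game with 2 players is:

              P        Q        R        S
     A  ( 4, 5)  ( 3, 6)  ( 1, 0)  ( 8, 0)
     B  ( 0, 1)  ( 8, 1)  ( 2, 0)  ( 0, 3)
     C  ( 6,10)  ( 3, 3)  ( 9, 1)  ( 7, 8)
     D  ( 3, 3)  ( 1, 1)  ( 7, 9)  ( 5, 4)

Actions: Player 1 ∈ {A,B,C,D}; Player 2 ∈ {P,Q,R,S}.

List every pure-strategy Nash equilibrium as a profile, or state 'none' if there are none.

(A,P): not NE [P1→C gives 6>4; P2→Q gives 6>5]
(A,Q): not NE [P1→B gives 8>3]
(A,R): not NE [P1→C gives 9>1; P2→Q gives 6>0]
(A,S): not NE [P2→Q gives 6>0]
(B,P): not NE [P1→C gives 6>0; P2→S gives 3>1]
(B,Q): not NE [P2→S gives 3>1]
(B,R): not NE [P1→C gives 9>2; P2→S gives 3>0]
(B,S): not NE [P1→A gives 8>0]
(C,P): NE
(C,Q): not NE [P1→B gives 8>3; P2→P gives 10>3]
(C,R): not NE [P2→P gives 10>1]
(C,S): not NE [P1→A gives 8>7; P2→P gives 10>8]
(D,P): not NE [P1→C gives 6>3; P2→R gives 9>3]
(D,Q): not NE [P1→B gives 8>1; P2→R gives 9>1]
(D,R): not NE [P1→C gives 9>7]
(D,S): not NE [P1→A gives 8>5; P2→R gives 9>4]

Nash profiles: (C,P)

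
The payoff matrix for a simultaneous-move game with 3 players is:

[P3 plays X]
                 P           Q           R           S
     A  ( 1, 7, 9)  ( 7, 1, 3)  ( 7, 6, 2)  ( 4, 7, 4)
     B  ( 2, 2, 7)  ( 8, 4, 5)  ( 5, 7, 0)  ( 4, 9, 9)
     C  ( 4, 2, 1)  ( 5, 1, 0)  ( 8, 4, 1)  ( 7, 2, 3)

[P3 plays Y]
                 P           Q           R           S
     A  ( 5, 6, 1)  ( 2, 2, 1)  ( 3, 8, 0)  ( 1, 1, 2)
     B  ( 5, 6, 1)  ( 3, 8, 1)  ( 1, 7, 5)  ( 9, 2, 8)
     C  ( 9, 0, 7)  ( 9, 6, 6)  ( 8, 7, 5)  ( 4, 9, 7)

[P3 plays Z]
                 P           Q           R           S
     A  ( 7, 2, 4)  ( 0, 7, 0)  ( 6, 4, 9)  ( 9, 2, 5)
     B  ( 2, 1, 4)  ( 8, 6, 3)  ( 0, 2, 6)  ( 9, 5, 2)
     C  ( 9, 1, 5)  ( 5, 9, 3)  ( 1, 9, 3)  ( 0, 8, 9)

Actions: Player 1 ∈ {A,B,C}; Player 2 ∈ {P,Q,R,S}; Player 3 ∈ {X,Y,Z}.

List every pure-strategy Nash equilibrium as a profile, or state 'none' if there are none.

(A,P,X): not NE [P1→C gives 4>1]
(A,P,Y): not NE [P1→C gives 9>5; P2→R gives 8>6; P3→X gives 9>1]
(A,P,Z): not NE [P1→C gives 9>7; P2→Q gives 7>2; P3→X gives 9>4]
(A,Q,X): not NE [P1→B gives 8>7; P2→S gives 7>1]
(A,Q,Y): not NE [P1→C gives 9>2; P2→R gives 8>2; P3→X gives 3>1]
(A,Q,Z): not NE [P1→B gives 8>0; P3→X gives 3>0]
(A,R,X): not NE [P1→C gives 8>7; P2→S gives 7>6; P3→Z gives 9>2]
(A,R,Y): not NE [P1→C gives 8>3; P3→Z gives 9>0]
(A,R,Z): not NE [P2→Q gives 7>4]
(A,S,X): not NE [P1→C gives 7>4; P3→Z gives 5>4]
(A,S,Y): not NE [P1→B gives 9>1; P2→R gives 8>1; P3→Z gives 5>2]
(A,S,Z): not NE [P2→Q gives 7>2]
(B,P,X): not NE [P1→C gives 4>2; P2→S gives 9>2]
(B,P,Y): not NE [P1→C gives 9>5; P2→Q gives 8>6; P3→X gives 7>1]
(B,P,Z): not NE [P1→C gives 9>2; P2→Q gives 6>1; P3→X gives 7>4]
(B,Q,X): not NE [P2→S gives 9>4]
(B,Q,Y): not NE [P1→C gives 9>3; P3→X gives 5>1]
(B,Q,Z): not NE [P3→X gives 5>3]
(B,R,X): not NE [P1→C gives 8>5; P2→S gives 9>7; P3→Z gives 6>0]
(B,R,Y): not NE [P1→C gives 8>1; P2→Q gives 8>7; P3→Z gives 6>5]
(B,R,Z): not NE [P1→A gives 6>0; P2→Q gives 6>2]
(B,S,X): not NE [P1→C gives 7>4]
(B,S,Y): not NE [P2→Q gives 8>2; P3→X gives 9>8]
(B,S,Z): not NE [P2→Q gives 6>5; P3→X gives 9>2]
(C,P,X): not NE [P2→R gives 4>2; P3→Y gives 7>1]
(C,P,Y): not NE [P2→S gives 9>0]
(C,P,Z): not NE [P2→R gives 9>1; P3→Y gives 7>5]
(C,Q,X): not NE [P1→B gives 8>5; P2→R gives 4>1; P3→Y gives 6>0]
(C,Q,Y): not NE [P2→S gives 9>6]
(C,Q,Z): not NE [P1→B gives 8>5; P3→Y gives 6>3]
(C,R,X): not NE [P3→Y gives 5>1]
(C,R,Y): not NE [P2→S gives 9>7]
(C,R,Z): not NE [P1→A gives 6>1; P3→Y gives 5>3]
(C,S,X): not NE [P2→R gives 4>2; P3→Z gives 9>3]
(C,S,Y): not NE [P1→B gives 9>4; P3→Z gives 9>7]
(C,S,Z): not NE [P1→B gives 9>0; P2→R gives 9>8]

No pure NE.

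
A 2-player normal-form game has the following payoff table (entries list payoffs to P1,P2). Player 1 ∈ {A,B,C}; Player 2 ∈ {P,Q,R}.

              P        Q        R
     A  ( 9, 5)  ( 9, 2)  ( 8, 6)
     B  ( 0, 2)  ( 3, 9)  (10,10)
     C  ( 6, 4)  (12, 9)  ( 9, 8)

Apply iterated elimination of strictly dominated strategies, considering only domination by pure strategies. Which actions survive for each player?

P2 drop P (R beats it: A:6>5 B:10>2 C:8>4)
P1 drop A (C beats it: Q:12>9 R:9>8)
P1→{B,C} P2→{Q,R}

Remaining: P1:{B,C} P2:{Q,R}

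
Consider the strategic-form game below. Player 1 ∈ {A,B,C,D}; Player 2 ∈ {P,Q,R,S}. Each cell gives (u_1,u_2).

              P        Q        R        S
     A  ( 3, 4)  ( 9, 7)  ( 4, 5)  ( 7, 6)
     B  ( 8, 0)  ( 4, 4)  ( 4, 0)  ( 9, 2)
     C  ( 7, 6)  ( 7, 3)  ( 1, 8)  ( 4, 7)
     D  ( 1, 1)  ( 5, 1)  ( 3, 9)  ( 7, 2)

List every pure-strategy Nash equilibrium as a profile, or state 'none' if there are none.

(A,P): not NE [P1→B gives 8>3; P2→Q gives 7>4]
(A,Q): NE
(A,R): not NE [P2→Q gives 7>5]
(A,S): not NE [P1→B gives 9>7; P2→Q gives 7>6]
(B,P): not NE [P2→Q gives 4>0]
(B,Q): not NE [P1→A gives 9>4]
(B,R): not NE [P2→Q gives 4>0]
(B,S): not NE [P2→Q gives 4>2]
(C,P): not NE [P1→B gives 8>7; P2→R gives 8>6]
(C,Q): not NE [P1→A gives 9>7; P2→R gives 8>3]
(C,R): not NE [P1→B gives 4>1]
(C,S): not NE [P1→B gives 9>4; P2→R gives 8>7]
(D,P): not NE [P1→B gives 8>1; P2→R gives 9>1]
(D,Q): not NE [P1→A gives 9>5; P2→R gives 9>1]
(D,R): not NE [P1→B gives 4>3]
(D,S): not NE [P1→B gives 9>7; P2→R gives 9>2]

PSNE = {(A,Q)}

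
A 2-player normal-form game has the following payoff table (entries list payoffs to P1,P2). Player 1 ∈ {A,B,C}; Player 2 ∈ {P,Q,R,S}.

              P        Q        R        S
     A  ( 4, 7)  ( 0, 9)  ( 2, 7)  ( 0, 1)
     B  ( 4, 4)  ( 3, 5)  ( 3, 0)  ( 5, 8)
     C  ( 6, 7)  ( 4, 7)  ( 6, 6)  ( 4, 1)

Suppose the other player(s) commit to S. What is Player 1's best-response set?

u_1(A vs S) = 0
u_1(B vs S) = 5
u_1(C vs S) = 4
max payoff 5 at {B}

argmax u_1 = {B}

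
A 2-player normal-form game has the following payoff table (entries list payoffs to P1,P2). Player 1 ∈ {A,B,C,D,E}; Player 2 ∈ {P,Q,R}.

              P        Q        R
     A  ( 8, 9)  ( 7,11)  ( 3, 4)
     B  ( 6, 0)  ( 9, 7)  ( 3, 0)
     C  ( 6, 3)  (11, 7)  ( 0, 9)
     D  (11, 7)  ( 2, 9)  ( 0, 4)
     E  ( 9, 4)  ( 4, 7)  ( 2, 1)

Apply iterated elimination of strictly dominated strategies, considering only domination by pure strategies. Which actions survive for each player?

P2 drop P (Q beats it: A:11>9 B:7>0 C:7>3 D:9>7 E:7>4)
P1 drop D (A beats it: Q:7>2 R:3>0)
P1 drop E (A beats it: Q:7>4 R:3>2)
P1→{A,B,C} P2→{Q,R}

Survivors P1:{A,B,C} P2:{Q,R}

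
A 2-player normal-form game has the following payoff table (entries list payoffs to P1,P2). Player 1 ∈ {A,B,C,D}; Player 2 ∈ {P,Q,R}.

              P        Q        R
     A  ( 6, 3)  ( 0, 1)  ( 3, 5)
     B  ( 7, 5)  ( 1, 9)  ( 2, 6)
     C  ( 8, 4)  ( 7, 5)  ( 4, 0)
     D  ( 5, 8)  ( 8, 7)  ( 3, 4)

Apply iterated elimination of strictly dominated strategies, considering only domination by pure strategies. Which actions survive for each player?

P1 drop A (C beats it: P:8>6 Q:7>0 R:4>3)
P1 drop B (C beats it: P:8>7 Q:7>1 R:4>2)
P2 drop R (P beats it: C:4>0 D:8>4)
P1→{C,D} P2→{P,Q}

Survivors P1:{C,D} P2:{P,Q}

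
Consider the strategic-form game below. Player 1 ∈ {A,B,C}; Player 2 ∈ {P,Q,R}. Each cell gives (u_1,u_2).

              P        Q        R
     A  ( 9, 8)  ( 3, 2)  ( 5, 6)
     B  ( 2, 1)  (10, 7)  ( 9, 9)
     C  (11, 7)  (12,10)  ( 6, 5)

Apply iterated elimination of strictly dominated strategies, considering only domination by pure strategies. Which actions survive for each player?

IESDS → P1:{B,C} P2:{Q,R}

P1 drop A (C beats it: P:11>9 Q:12>3 R:6>5)
P2 drop P (Q beats it: B:7>1 C:10>7)
P1→{B,C} P2→{Q,R}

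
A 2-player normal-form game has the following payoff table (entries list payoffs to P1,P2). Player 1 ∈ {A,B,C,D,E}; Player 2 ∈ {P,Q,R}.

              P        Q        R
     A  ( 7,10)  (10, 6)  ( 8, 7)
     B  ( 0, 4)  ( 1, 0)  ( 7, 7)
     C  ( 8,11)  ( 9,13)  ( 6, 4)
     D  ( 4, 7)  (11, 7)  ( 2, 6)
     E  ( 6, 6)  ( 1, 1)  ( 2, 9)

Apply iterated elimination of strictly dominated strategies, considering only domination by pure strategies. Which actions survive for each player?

P1 drop B (A beats it: P:7>0 Q:10>1 R:8>7)
P1 drop E (A beats it: P:7>6 Q:10>1 R:8>2)
P2 drop R (P beats it: A:10>7 C:11>4 D:7>6)
P1→{A,C,D} P2→{P,Q}

Remaining: P1:{A,C,D} P2:{P,Q}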